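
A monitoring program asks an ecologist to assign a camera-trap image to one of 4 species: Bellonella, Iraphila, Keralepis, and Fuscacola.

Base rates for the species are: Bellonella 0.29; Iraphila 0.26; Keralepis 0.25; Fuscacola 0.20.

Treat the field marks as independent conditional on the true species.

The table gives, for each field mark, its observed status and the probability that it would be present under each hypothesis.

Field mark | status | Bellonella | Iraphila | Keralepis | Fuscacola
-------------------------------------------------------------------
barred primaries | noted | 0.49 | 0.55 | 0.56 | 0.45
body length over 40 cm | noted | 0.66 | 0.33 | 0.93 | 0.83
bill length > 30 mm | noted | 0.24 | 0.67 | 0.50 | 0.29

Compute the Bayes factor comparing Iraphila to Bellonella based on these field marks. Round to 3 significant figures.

The Bayes factor is the ratio of the joint likelihoods of the field mark pattern under the two hypotheses.
  Iraphila: 0.55 × 0.33 × 0.67 = 0.12161
  Bellonella: 0.49 × 0.66 × 0.24 = 0.077616
Bayes factor = 0.12161 / 0.077616 ≈ 1.57

1.57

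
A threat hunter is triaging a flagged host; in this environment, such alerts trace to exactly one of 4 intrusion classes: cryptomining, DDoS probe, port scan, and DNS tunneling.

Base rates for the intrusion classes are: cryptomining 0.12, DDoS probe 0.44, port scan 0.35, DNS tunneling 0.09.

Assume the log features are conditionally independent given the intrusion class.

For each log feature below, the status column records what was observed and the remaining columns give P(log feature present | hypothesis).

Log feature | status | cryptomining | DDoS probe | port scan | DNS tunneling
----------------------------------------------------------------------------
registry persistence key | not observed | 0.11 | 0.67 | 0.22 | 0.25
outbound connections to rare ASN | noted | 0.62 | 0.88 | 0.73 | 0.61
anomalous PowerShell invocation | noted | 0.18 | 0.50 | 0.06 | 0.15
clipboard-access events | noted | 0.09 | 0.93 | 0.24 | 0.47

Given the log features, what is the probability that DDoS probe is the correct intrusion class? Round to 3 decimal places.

For each hypothesis, the unnormalized posterior weight is prior × product of the log feature likelihoods (using 1 − P(present | H) for each absent log feature):
  cryptomining: 0.12 × (1 − 0.11) × 0.62 × 0.18 × 0.09 = 0.0010727
  DDoS probe: 0.44 × (1 − 0.67) × 0.88 × 0.50 × 0.93 = 0.059416
  port scan: 0.35 × (1 − 0.22) × 0.73 × 0.06 × 0.24 = 0.0028698
  DNS tunneling: 0.09 × (1 − 0.25) × 0.61 × 0.15 × 0.47 = 0.0029028
Normalizing constant Z = 0.0010727 + 0.059416 + 0.0028698 + 0.0029028 = 0.066261.
P(DDoS probe | evidence) = 0.059416 / 0.066261 ≈ 0.897.

0.897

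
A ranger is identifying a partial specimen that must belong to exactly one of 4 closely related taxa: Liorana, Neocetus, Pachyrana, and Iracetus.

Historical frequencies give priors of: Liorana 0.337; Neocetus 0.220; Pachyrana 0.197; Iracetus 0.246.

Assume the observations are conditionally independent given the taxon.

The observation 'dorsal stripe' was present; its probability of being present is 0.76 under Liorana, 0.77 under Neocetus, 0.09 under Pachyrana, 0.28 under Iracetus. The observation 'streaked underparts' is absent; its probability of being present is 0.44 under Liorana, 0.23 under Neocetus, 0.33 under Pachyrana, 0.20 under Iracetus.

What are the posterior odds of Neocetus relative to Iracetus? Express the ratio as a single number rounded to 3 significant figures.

Unnormalized posterior weight (prior times the observation likelihoods) for each of the two hypotheses (using 1 − P(present | H) for each absent observation):
  Neocetus: 0.220 × 0.77 × (1 − 0.23) = 0.13044
  Iracetus: 0.246 × 0.28 × (1 − 0.20) = 0.055104
Posterior odds = 0.13044 / 0.055104 ≈ 2.37.

2.37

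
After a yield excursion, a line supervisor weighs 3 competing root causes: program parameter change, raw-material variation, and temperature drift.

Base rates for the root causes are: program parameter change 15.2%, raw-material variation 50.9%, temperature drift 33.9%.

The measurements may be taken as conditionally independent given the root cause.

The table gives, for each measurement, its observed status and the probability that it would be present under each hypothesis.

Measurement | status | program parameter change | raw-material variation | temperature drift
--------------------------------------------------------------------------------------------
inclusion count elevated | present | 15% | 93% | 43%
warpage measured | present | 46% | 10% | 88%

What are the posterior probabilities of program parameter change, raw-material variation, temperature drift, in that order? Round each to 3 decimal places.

0.056, 0.254, 0.689

Multiply each prior by the joint likelihood of the measurement pattern:
  program parameter change: 0.152 × 0.15 × 0.46 = 0.010488
  raw-material variation: 0.509 × 0.93 × 0.10 = 0.047337
  temperature drift: 0.339 × 0.43 × 0.88 = 0.12828
Marginal likelihood of the evidence = 0.1861.
P(program parameter change | evidence) = 0.010488 / 0.1861 ≈ 0.056
P(raw-material variation | evidence) = 0.047337 / 0.1861 ≈ 0.254
P(temperature drift | evidence) = 0.12828 / 0.1861 ≈ 0.689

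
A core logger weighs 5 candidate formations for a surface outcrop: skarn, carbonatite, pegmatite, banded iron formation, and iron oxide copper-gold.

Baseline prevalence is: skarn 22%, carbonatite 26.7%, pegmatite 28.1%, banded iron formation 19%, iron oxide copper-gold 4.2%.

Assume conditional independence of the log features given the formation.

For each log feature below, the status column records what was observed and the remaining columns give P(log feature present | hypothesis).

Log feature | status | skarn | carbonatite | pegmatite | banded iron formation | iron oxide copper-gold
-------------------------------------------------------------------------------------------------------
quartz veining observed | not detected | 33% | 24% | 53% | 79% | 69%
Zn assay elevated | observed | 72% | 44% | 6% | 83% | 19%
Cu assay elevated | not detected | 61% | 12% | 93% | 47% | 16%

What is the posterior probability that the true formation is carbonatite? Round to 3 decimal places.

0.561

For each hypothesis, the unnormalized posterior weight is prior × product of the log feature likelihoods (using 1 − P(present | H) for each absent log feature):
  skarn: 0.220 × (1 − 0.33) × 0.72 × (1 − 0.61) = 0.04139
  carbonatite: 0.267 × (1 − 0.24) × 0.44 × (1 − 0.12) = 0.078571
  pegmatite: 0.281 × (1 − 0.53) × 0.06 × (1 − 0.93) = 0.00055469
  banded iron formation: 0.190 × (1 − 0.79) × 0.83 × (1 − 0.47) = 0.017552
  iron oxide copper-gold: 0.042 × (1 − 0.69) × 0.19 × (1 − 0.16) = 0.002078
The unnormalized weights sum to 0.14015.
P(carbonatite | evidence) = 0.078571 / 0.14015 ≈ 0.561.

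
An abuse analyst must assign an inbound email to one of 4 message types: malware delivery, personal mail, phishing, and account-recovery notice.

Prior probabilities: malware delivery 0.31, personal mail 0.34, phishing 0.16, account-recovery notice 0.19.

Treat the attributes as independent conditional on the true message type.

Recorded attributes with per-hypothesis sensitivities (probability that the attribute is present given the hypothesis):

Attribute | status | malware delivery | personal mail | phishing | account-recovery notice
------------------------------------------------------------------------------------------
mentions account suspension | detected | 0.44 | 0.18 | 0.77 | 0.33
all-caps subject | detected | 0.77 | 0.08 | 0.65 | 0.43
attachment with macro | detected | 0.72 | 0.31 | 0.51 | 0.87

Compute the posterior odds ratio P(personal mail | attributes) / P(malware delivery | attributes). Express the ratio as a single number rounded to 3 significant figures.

The normalizing constant cancels in an odds ratio, so compute prior × likelihood for the two hypotheses only:
  personal mail: 0.34 × 0.18 × 0.08 × 0.31 = 0.0015178
  malware delivery: 0.31 × 0.44 × 0.77 × 0.72 = 0.07562
Odds(personal mail : malware delivery) = 0.0015178 / 0.07562 ≈ 0.0201.

0.0201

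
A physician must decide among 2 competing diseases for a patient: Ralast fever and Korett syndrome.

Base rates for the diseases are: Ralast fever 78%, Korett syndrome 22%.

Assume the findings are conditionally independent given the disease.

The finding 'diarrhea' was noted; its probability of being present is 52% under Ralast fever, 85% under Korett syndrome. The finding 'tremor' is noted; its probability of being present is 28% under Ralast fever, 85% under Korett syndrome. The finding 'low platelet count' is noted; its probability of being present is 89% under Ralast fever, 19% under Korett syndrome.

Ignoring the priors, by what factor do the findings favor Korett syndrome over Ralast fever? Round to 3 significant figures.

1.06

Joint likelihood of the evidence pattern under each hypothesis:
  Korett syndrome: 0.85 × 0.85 × 0.19 = 0.13727
  Ralast fever: 0.52 × 0.28 × 0.89 = 0.12958
Bayes factor = 0.13727 / 0.12958 ≈ 1.06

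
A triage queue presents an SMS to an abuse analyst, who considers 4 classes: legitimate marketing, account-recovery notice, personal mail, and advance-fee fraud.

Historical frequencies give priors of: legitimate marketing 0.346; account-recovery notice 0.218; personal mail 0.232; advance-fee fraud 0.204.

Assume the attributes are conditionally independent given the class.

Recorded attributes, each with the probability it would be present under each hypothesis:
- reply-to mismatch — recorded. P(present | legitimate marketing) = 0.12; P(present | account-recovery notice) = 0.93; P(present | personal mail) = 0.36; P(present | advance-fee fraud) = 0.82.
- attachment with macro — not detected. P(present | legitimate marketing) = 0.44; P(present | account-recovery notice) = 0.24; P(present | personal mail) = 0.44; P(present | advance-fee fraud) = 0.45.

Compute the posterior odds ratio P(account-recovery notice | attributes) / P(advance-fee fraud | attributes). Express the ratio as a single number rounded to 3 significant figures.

Unnormalized posterior weight (prior times the attribute likelihoods) for each of the two hypotheses (using 1 − P(present | H) for each absent attribute):
  account-recovery notice: 0.218 × 0.93 × (1 − 0.24) = 0.15408
  advance-fee fraud: 0.204 × 0.82 × (1 − 0.45) = 0.092004
Odds(account-recovery notice : advance-fee fraud) = 0.15408 / 0.092004 ≈ 1.67.

1.67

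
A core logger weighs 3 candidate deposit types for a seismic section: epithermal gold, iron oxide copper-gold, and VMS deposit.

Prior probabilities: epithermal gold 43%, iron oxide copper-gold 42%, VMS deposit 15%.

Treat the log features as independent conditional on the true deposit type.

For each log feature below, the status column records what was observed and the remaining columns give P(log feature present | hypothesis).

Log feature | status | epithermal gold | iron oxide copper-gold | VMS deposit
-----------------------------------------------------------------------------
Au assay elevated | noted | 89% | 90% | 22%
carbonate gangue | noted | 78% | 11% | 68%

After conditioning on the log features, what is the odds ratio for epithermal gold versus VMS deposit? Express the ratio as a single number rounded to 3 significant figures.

Unnormalized posterior weight (prior times the log feature likelihoods) for each of the two hypotheses:
  epithermal gold: 0.43 × 0.89 × 0.78 = 0.29851
  VMS deposit: 0.15 × 0.22 × 0.68 = 0.02244
Posterior odds = 0.29851 / 0.02244 ≈ 13.3.

13.3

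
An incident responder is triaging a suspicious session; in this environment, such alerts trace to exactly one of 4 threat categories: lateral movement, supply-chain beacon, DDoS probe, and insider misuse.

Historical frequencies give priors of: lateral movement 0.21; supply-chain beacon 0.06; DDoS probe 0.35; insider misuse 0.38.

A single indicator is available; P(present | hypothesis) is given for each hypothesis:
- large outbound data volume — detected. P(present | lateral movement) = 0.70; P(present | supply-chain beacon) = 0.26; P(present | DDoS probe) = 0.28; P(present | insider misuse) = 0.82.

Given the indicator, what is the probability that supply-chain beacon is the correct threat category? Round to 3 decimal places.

0.027

By Bayes' rule, the unnormalized weight for each hypothesis is prior × likelihood:
  lateral movement: 0.21 × 0.70 = 0.147
  supply-chain beacon: 0.06 × 0.26 = 0.0156
  DDoS probe: 0.35 × 0.28 = 0.098
  insider misuse: 0.38 × 0.82 = 0.3116
Normalizing constant Z = 0.147 + 0.0156 + 0.098 + 0.3116 = 0.5722.
P(supply-chain beacon | evidence) = 0.0156 / 0.5722 ≈ 0.027.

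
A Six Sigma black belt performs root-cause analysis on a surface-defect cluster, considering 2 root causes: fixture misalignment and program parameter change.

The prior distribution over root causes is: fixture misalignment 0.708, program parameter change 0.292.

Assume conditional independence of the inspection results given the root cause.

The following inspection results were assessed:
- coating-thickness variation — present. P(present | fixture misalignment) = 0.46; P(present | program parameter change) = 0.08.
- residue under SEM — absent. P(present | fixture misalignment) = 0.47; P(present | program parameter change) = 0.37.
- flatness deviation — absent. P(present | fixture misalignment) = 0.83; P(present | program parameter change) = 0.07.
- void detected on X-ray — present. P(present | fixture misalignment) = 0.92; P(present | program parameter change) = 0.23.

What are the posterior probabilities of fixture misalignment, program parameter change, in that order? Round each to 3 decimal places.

0.896, 0.104

Multiply each prior by the joint likelihood of the inspection result pattern (using 1 − P(present | H) for each absent inspection result):
  fixture misalignment: 0.708 × 0.46 × (1 − 0.47) × (1 − 0.83) × 0.92 = 0.026996
  program parameter change: 0.292 × 0.08 × (1 − 0.37) × (1 − 0.07) × 0.23 = 0.0031479
The unnormalized weights sum to 0.030144.
P(fixture misalignment | evidence) = 0.026996 / 0.030144 ≈ 0.896
P(program parameter change | evidence) = 0.0031479 / 0.030144 ≈ 0.104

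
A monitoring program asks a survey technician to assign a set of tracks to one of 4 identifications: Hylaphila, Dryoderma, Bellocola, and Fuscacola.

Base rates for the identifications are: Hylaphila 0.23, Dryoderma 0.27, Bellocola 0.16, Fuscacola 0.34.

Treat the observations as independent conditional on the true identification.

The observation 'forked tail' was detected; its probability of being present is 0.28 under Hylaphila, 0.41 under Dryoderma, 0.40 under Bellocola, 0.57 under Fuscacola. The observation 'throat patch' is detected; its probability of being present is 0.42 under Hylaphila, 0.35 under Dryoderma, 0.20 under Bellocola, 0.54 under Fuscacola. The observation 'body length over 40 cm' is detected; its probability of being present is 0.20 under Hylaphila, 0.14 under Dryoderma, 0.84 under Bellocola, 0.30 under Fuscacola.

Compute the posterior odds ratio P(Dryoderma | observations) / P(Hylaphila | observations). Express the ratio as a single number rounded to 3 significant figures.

1.00

Posterior odds equal prior odds times the likelihood ratio; only the two competing hypotheses matter.
  Dryoderma: 0.27 × 0.41 × 0.35 × 0.14 = 0.0054243
  Hylaphila: 0.23 × 0.28 × 0.42 × 0.20 = 0.0054096
Odds(Dryoderma : Hylaphila) = 0.0054243 / 0.0054096 ≈ 1.00.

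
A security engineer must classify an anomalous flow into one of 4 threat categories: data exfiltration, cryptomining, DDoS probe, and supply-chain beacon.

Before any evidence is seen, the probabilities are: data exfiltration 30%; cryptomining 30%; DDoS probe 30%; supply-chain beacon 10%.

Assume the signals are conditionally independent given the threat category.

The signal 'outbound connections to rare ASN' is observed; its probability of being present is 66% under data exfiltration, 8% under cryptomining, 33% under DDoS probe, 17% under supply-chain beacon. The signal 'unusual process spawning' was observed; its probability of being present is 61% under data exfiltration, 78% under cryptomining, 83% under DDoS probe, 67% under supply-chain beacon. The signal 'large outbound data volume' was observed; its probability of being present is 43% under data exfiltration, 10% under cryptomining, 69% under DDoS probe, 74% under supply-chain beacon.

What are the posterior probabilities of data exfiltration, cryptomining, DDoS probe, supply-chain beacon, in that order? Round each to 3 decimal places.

0.437, 0.016, 0.477, 0.071

Multiply each prior by the joint likelihood of the signal pattern:
  data exfiltration: 0.30 × 0.66 × 0.61 × 0.43 = 0.051935
  cryptomining: 0.30 × 0.08 × 0.78 × 0.10 = 0.001872
  DDoS probe: 0.30 × 0.33 × 0.83 × 0.69 = 0.056697
  supply-chain beacon: 0.10 × 0.17 × 0.67 × 0.74 = 0.0084286
Normalizing constant Z = 0.051935 + 0.001872 + 0.056697 + 0.0084286 = 0.11893.
P(data exfiltration | evidence) = 0.051935 / 0.11893 ≈ 0.437
P(cryptomining | evidence) = 0.001872 / 0.11893 ≈ 0.016
P(DDoS probe | evidence) = 0.056697 / 0.11893 ≈ 0.477
P(supply-chain beacon | evidence) = 0.0084286 / 0.11893 ≈ 0.071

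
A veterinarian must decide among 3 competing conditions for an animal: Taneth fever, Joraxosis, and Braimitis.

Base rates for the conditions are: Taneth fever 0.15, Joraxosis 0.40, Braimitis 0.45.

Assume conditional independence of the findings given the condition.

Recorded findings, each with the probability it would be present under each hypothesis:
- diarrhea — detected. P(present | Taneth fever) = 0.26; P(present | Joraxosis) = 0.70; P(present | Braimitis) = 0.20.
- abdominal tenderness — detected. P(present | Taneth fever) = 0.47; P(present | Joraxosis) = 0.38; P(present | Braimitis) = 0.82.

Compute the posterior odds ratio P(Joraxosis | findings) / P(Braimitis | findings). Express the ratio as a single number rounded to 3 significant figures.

Posterior odds equal prior odds times the likelihood ratio; only the two competing hypotheses matter.
  Joraxosis: 0.40 × 0.70 × 0.38 = 0.1064
  Braimitis: 0.45 × 0.20 × 0.82 = 0.0738
Odds(Joraxosis : Braimitis) = 0.1064 / 0.0738 ≈ 1.44.

1.44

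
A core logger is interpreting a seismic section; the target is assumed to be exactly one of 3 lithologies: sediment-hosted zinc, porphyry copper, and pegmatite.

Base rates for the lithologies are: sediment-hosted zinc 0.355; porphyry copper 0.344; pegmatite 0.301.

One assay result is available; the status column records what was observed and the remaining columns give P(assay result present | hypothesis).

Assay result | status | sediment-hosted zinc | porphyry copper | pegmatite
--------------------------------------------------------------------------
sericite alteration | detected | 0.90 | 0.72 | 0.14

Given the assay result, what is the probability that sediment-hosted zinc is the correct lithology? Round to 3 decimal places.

0.524

For each hypothesis, the unnormalized posterior weight is prior × likelihood:
  sediment-hosted zinc: 0.355 × 0.90 = 0.3195
  porphyry copper: 0.344 × 0.72 = 0.24768
  pegmatite: 0.301 × 0.14 = 0.04214
Marginal likelihood of the evidence = 0.60932.
P(sediment-hosted zinc | evidence) = 0.3195 / 0.60932 ≈ 0.524.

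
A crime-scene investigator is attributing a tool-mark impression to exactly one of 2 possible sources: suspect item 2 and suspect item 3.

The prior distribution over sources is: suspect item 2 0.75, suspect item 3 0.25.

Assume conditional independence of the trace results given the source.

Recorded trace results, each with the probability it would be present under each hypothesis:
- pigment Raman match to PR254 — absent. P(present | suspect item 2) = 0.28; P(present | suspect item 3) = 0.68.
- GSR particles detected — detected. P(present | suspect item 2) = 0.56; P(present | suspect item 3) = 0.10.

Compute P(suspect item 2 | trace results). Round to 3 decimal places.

0.974

By Bayes' rule with conditional independence, the unnormalized weight for each hypothesis is prior × ∏ likelihoods (using 1 − P(present | H) for each absent trace result):
  suspect item 2: 0.75 × (1 − 0.28) × 0.56 = 0.3024
  suspect item 3: 0.25 × (1 − 0.68) × 0.10 = 0.008
The unnormalized weights sum to 0.3104.
P(suspect item 2 | evidence) = 0.3024 / 0.3104 ≈ 0.974.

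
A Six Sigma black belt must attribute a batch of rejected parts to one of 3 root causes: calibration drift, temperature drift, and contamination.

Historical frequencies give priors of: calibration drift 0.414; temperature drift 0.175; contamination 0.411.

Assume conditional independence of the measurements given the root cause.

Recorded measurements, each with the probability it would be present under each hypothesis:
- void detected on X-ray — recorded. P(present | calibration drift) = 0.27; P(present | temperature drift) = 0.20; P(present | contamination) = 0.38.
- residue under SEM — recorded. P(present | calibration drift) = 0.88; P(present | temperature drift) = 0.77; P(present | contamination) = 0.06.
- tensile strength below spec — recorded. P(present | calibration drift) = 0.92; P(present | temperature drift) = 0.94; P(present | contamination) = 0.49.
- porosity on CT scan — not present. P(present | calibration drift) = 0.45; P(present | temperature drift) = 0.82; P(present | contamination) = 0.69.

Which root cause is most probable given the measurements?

By Bayes' rule with conditional independence, the unnormalized weight for each hypothesis is prior × ∏ likelihoods (using 1 − P(present | H) for each absent measurement):
  calibration drift: 0.414 × 0.27 × 0.88 × 0.92 × (1 − 0.45) = 0.049773
  temperature drift: 0.175 × 0.20 × 0.77 × 0.94 × (1 − 0.82) = 0.0045599
  contamination: 0.411 × 0.38 × 0.06 × 0.49 × (1 − 0.69) = 0.0014234
Normalizing constant Z = 0.049773 + 0.0045599 + 0.0014234 = 0.055757.
P(calibration drift | evidence) ≈ 0.049773 / 0.055757 ≈ 0.893
P(temperature drift | evidence) ≈ 0.0045599 / 0.055757 ≈ 0.082
P(contamination | evidence) ≈ 0.0014234 / 0.055757 ≈ 0.026
The largest is 0.893, so calibration drift is most probable.

calibration drift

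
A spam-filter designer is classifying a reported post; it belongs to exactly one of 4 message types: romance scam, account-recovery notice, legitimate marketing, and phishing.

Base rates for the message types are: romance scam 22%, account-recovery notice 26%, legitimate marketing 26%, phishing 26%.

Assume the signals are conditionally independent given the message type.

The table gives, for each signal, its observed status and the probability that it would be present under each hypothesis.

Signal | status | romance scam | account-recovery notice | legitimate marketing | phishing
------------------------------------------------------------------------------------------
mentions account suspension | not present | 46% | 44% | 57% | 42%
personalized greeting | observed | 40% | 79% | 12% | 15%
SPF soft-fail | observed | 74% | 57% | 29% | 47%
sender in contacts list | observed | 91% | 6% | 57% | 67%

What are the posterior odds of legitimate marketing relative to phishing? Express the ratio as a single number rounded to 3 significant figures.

The normalizing constant cancels in an odds ratio, so compute prior × likelihood for the two hypotheses only (using 1 − P(present | H) for each absent signal):
  legitimate marketing: 0.26 × (1 − 0.57) × 0.12 × 0.29 × 0.57 = 0.0022177
  phishing: 0.26 × (1 − 0.42) × 0.15 × 0.47 × 0.67 = 0.007123
Posterior odds = 0.0022177 / 0.007123 ≈ 0.311.

0.311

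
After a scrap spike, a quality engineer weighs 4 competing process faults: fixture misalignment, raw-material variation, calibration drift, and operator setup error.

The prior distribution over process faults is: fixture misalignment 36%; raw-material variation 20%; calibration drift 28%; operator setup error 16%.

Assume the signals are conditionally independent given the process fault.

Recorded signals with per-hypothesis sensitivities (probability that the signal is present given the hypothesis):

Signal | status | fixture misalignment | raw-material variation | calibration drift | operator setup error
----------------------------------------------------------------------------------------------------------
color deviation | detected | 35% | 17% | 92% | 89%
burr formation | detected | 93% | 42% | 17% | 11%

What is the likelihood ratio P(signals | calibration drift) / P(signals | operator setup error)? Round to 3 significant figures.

1.60

Take the product of per-signal likelihoods under each hypothesis, then divide.
  calibration drift: 0.92 × 0.17 = 0.1564
  operator setup error: 0.89 × 0.11 = 0.0979
Bayes factor = 0.1564 / 0.0979 ≈ 1.60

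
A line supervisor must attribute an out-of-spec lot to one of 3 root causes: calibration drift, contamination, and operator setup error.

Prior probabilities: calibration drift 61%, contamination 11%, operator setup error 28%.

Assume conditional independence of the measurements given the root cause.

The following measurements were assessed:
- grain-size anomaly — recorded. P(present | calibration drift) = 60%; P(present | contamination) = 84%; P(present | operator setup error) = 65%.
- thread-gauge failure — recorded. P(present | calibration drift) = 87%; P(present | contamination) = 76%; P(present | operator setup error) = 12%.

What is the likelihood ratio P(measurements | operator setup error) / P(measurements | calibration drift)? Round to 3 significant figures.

0.149

Joint likelihood of the measurement pattern under each hypothesis:
  operator setup error: 0.65 × 0.12 = 0.078
  calibration drift: 0.60 × 0.87 = 0.522
Bayes factor = 0.078 / 0.522 ≈ 0.149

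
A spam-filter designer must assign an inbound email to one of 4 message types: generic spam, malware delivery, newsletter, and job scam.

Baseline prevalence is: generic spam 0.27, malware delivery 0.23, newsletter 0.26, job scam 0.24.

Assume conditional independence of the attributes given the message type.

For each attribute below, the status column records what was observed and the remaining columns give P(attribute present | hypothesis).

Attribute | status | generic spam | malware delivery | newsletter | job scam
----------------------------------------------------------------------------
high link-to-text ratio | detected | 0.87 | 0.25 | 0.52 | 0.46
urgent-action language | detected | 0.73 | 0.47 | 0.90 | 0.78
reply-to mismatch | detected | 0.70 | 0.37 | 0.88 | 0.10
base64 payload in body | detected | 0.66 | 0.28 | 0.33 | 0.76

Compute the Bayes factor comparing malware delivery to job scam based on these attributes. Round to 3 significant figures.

0.446

Joint likelihood of the attribute pattern under each hypothesis:
  malware delivery: 0.25 × 0.47 × 0.37 × 0.28 = 0.012173
  job scam: 0.46 × 0.78 × 0.10 × 0.76 = 0.027269
Bayes factor = 0.012173 / 0.027269 ≈ 0.446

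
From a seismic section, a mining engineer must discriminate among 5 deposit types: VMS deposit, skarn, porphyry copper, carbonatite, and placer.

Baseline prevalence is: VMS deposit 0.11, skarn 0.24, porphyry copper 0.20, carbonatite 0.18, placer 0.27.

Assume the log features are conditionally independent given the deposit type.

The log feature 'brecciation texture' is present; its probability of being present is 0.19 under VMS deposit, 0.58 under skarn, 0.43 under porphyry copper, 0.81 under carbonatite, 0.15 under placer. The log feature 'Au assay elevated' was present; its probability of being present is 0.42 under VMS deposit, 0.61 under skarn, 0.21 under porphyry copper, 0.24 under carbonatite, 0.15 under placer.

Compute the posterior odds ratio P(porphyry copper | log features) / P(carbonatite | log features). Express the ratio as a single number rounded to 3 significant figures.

0.516

Unnormalized posterior weight (prior times the log feature likelihoods) for each of the two hypotheses:
  porphyry copper: 0.20 × 0.43 × 0.21 = 0.01806
  carbonatite: 0.18 × 0.81 × 0.24 = 0.034992
Posterior odds = 0.01806 / 0.034992 ≈ 0.516.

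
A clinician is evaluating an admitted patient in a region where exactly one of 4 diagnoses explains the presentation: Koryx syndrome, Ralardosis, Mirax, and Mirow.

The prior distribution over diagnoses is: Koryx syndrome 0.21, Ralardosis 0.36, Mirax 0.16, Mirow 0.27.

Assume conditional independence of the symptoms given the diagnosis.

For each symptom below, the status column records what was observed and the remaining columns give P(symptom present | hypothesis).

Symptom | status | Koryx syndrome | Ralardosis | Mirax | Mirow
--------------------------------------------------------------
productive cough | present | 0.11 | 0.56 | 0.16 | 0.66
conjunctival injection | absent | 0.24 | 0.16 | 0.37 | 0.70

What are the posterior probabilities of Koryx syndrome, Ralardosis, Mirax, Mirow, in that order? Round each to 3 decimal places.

Multiply each prior by the joint likelihood of the symptom pattern (using 1 − P(present | H) for each absent symptom):
  Koryx syndrome: 0.21 × 0.11 × (1 − 0.24) = 0.017556
  Ralardosis: 0.36 × 0.56 × (1 − 0.16) = 0.16934
  Mirax: 0.16 × 0.16 × (1 − 0.37) = 0.016128
  Mirow: 0.27 × 0.66 × (1 − 0.70) = 0.05346
The unnormalized weights sum to 0.25649.
P(Koryx syndrome | evidence) = 0.017556 / 0.25649 ≈ 0.068
P(Ralardosis | evidence) = 0.16934 / 0.25649 ≈ 0.660
P(Mirax | evidence) = 0.016128 / 0.25649 ≈ 0.063
P(Mirow | evidence) = 0.05346 / 0.25649 ≈ 0.208

0.068, 0.660, 0.063, 0.208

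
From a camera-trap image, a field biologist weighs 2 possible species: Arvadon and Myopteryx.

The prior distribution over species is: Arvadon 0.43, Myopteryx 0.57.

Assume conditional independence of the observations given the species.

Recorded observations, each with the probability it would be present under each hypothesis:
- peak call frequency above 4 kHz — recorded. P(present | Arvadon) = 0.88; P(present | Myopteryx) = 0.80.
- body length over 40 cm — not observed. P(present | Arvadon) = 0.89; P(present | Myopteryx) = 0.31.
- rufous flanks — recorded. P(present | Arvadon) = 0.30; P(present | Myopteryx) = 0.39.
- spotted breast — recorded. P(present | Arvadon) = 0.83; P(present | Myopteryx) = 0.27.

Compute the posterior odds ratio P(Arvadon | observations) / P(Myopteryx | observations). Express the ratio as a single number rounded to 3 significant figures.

Unnormalized posterior weight (prior times the observation likelihoods) for each of the two hypotheses (using 1 − P(present | H) for each absent observation):
  Arvadon: 0.43 × 0.88 × (1 − 0.89) × 0.30 × 0.83 = 0.010364
  Myopteryx: 0.57 × 0.80 × (1 − 0.31) × 0.39 × 0.27 = 0.033132
Posterior odds = 0.010364 / 0.033132 ≈ 0.313.

0.313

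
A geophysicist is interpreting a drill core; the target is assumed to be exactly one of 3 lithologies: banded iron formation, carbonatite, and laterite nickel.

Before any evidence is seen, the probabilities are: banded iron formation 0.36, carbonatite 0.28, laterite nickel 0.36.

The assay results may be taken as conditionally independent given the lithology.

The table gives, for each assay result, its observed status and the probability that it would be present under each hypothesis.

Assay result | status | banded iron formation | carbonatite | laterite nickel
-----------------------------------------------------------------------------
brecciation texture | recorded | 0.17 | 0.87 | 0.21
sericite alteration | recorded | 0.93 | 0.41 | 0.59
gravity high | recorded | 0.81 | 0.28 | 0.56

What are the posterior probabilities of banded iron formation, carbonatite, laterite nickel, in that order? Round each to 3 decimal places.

0.465, 0.282, 0.252

Multiply each prior by the joint likelihood of the assay result pattern:
  banded iron formation: 0.36 × 0.17 × 0.93 × 0.81 = 0.046102
  carbonatite: 0.28 × 0.87 × 0.41 × 0.28 = 0.027965
  laterite nickel: 0.36 × 0.21 × 0.59 × 0.56 = 0.024978
Marginal likelihood of the evidence = 0.099045.
P(banded iron formation | evidence) = 0.046102 / 0.099045 ≈ 0.465
P(carbonatite | evidence) = 0.027965 / 0.099045 ≈ 0.282
P(laterite nickel | evidence) = 0.024978 / 0.099045 ≈ 0.252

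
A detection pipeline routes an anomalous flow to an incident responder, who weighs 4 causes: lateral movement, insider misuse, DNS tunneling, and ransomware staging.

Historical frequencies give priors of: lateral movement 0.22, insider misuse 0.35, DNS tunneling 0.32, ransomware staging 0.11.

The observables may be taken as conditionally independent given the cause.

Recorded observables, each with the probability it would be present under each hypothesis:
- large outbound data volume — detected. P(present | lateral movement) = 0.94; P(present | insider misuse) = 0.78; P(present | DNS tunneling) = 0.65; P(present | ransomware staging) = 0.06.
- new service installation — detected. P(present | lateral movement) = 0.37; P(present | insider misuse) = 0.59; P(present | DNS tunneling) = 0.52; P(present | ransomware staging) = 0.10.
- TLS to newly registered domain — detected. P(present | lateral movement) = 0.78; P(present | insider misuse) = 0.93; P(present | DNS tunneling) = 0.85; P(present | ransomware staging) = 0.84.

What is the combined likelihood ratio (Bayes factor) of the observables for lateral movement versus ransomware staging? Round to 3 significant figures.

Take the product of per-observable likelihoods under each hypothesis, then divide.
  lateral movement: 0.94 × 0.37 × 0.78 = 0.27128
  ransomware staging: 0.06 × 0.10 × 0.84 = 0.00504
Bayes factor = 0.27128 / 0.00504 ≈ 53.8

53.8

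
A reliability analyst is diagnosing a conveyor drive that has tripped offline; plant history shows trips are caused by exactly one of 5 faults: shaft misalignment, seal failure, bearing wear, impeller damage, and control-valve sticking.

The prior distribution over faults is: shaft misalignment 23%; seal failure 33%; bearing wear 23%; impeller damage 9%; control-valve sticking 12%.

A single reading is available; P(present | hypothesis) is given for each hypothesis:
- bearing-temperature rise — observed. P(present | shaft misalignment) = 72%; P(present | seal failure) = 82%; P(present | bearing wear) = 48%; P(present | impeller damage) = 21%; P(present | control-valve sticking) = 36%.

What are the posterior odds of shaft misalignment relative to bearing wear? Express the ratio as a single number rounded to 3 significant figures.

Unnormalized posterior weight (prior times the reading likelihood) for each of the two hypotheses:
  shaft misalignment: 0.23 × 0.72 = 0.1656
  bearing wear: 0.23 × 0.48 = 0.1104
Posterior odds = 0.1656 / 0.1104 ≈ 1.50.

1.50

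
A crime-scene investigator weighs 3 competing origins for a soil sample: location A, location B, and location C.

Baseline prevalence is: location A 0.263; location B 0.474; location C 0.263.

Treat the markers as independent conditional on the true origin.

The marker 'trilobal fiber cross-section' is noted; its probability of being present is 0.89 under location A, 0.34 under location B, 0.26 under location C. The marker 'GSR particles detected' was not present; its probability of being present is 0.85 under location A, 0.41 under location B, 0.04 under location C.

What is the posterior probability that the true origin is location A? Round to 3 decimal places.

0.179

For each hypothesis, the unnormalized posterior weight is prior × product of the marker likelihoods (using 1 − P(present | H) for each absent marker):
  location A: 0.263 × 0.89 × (1 − 0.85) = 0.035111
  location B: 0.474 × 0.34 × (1 − 0.41) = 0.095084
  location C: 0.263 × 0.26 × (1 − 0.04) = 0.065645
The unnormalized weights sum to 0.19584.
P(location A | evidence) = 0.035111 / 0.19584 ≈ 0.179.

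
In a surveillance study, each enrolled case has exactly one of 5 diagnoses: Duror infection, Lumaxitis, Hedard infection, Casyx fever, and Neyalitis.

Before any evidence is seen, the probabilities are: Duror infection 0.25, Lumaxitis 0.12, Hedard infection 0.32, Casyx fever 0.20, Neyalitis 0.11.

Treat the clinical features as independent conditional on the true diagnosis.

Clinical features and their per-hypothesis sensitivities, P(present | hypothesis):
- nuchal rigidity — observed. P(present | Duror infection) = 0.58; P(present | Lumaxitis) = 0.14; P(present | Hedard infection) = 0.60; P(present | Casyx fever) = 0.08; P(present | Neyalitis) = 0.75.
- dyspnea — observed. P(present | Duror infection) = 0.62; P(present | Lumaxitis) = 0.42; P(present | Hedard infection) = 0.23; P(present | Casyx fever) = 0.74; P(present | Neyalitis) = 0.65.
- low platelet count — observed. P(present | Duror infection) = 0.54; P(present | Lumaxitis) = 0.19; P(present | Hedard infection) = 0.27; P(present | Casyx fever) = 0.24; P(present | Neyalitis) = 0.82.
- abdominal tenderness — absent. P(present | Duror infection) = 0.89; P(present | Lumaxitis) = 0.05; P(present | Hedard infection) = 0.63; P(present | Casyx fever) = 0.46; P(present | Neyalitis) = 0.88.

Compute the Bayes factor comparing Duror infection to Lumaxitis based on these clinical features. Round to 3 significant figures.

Take the product of per-clinical feature likelihoods under each hypothesis (using 1 − P(present | H) for each absent clinical feature), then divide.
  Duror infection: 0.58 × 0.62 × 0.54 × (1 − 0.89) = 0.02136
  Lumaxitis: 0.14 × 0.42 × 0.19 × (1 − 0.05) = 0.010613
Bayes factor = 0.02136 / 0.010613 ≈ 2.01

2.01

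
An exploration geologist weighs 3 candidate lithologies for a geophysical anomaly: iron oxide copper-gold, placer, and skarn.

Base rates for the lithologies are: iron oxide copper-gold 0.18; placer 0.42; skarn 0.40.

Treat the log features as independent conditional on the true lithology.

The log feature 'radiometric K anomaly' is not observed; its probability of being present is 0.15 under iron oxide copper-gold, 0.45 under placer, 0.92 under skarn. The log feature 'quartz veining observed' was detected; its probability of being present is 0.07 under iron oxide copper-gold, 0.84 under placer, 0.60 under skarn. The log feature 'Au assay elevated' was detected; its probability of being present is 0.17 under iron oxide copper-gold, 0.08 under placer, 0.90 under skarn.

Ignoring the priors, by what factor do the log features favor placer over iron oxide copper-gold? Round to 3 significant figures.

3.65

Joint likelihood of the log feature pattern under each hypothesis (using 1 − P(present | H) for each absent log feature):
  placer: (1 − 0.45) × 0.84 × 0.08 = 0.03696
  iron oxide copper-gold: (1 − 0.15) × 0.07 × 0.17 = 0.010115
Bayes factor = 0.03696 / 0.010115 ≈ 3.65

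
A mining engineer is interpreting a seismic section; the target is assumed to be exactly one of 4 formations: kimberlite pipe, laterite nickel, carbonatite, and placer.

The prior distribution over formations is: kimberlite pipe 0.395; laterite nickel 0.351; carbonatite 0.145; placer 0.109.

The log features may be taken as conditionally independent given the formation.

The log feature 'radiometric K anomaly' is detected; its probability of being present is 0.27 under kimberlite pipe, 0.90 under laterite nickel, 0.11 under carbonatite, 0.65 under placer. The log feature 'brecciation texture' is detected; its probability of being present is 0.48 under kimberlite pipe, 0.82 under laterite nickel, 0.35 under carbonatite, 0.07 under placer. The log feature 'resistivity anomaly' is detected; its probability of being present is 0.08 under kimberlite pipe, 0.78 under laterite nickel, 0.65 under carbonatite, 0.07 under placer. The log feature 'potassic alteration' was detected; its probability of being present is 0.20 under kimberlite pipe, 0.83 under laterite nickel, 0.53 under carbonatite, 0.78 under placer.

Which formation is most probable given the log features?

laterite nickel

For each hypothesis, the unnormalized posterior weight is prior × product of the log feature likelihoods:
  kimberlite pipe: 0.395 × 0.27 × 0.48 × 0.08 × 0.20 = 0.00081907
  laterite nickel: 0.351 × 0.90 × 0.82 × 0.78 × 0.83 = 0.1677
  carbonatite: 0.145 × 0.11 × 0.35 × 0.65 × 0.53 = 0.0019232
  placer: 0.109 × 0.65 × 0.07 × 0.07 × 0.78 = 0.00027079
The unnormalized weights sum to 0.17071.
P(kimberlite pipe | evidence) ≈ 0.00081907 / 0.17071 ≈ 0.005
P(laterite nickel | evidence) ≈ 0.1677 / 0.17071 ≈ 0.982
P(carbonatite | evidence) ≈ 0.0019232 / 0.17071 ≈ 0.011
P(placer | evidence) ≈ 0.00027079 / 0.17071 ≈ 0.002
The largest is 0.982, so laterite nickel is most probable.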